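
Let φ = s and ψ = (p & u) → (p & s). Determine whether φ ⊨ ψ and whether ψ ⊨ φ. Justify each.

The forward direction holds; the converse fails.

(←) This fails. Under u = F, p = F, s = F, the left side is false but the right side is true.

(→) Assume the antecedent. If u is true, the antecedent forces (u = T, p = F, s = T) or (u = T, p = T, s = T), and (p & u) → (p & s) holds there. If u is false, (p & u) → (p & s) reduces to true regardless of the other variables. Either way (p & u) → (p & s) holds.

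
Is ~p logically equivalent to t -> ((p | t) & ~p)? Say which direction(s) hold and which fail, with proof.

Only the forward implication holds.

Forward direction. Assume the antecedent. If p is true, the antecedent cannot hold. If p is false, t -> ((p | t) & ~p) reduces to true regardless of the other variables. Either way t -> ((p | t) & ~p) holds.

Converse. This fails. Under p = T, t = F, the left side is false but the right side is true.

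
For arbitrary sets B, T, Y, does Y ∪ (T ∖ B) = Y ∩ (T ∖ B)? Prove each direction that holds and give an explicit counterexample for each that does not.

(⊆) fails; (⊇) holds.

(⊆) This inclusion fails. Take B = ∅, T = {1}, Y = ∅; then 1 ∈ Y ∪ (T ∖ B) but 1 ∉ Y ∩ (T ∖ B).

(⊇) Let x ∈ Y ∩ (T ∖ B). Then x ∈ T ∩ Y and x ∉ B, from which x ∈ Y ∪ (T ∖ B).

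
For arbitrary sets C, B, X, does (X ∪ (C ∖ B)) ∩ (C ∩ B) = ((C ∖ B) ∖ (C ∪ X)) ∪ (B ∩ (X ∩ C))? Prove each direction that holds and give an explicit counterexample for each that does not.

(⟸) Let x ∈ ((C ∖ B) ∖ (C ∪ X)) ∪ (B ∩ (X ∩ C)). Then x ∈ C ∩ B ∩ X, from which x ∈ (X ∪ (C ∖ B)) ∩ (C ∩ B).

(⟹) Let x ∈ (X ∪ (C ∖ B)) ∩ (C ∩ B). Then x ∈ C ∩ B ∩ X, from which x ∈ ((C ∖ B) ∖ (C ∪ X)) ∪ (B ∩ (X ∩ C)).

Both inclusions hold; the sets are equal.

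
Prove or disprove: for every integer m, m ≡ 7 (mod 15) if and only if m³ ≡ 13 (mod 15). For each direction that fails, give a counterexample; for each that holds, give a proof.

(⟸) Suppose m³ ≡ 13 (mod 15). The only residue r in {0, …, 14} with r³ ≡ 13 (mod 15) is r = 7, so m ≡ 7 (mod 15).

(⟹) Suppose m ≡ 7 (mod 15). Write m = 15j + 7. Then (15j + 7)³ = 3375j³ + 4725j² + 2205j + 343 = 15(225j³ + 315j² + 147j + 22) + 13, so m³ ≡ 13 (mod 15).

The biconditional holds.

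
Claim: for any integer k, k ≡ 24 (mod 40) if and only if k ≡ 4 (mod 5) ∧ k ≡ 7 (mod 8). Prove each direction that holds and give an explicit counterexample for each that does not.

Neither direction holds.

(⇒) This fails: k = 24 gives 24 ≡ 24 (mod 40) but 24 ≡ 0 (mod 8), so the conjunction on the right does not hold.

(⇐) This fails: k = 39 satisfies both congruences on the right (39 ≡ 4 mod 5 and 39 ≡ 7 mod 8) yet 39 ≡ 39 (mod 40), not 24.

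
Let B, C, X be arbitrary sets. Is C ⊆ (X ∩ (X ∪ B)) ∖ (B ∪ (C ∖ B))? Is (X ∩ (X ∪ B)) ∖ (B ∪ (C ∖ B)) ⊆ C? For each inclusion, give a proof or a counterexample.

Forward inclusion. This inclusion fails. Take B = ∅, C = {1}, X = ∅; then 1 ∈ C but 1 ∉ (X ∩ (X ∪ B)) ∖ (B ∪ (C ∖ B)).

Reverse inclusion. This inclusion fails. Take B = ∅, C = ∅, X = {1}; then 1 ∈ (X ∩ (X ∪ B)) ∖ (B ∪ (C ∖ B)) but 1 ∉ C.

(⊆) fails and (⊇) fails.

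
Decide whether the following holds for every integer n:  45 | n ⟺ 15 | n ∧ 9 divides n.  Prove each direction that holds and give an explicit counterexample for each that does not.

The biconditional holds.

Converse. Suppose 15 ∣ n and 9 ∣ n. Any common multiple of 15 and 9 is a multiple of their lcm; here lcm(15, 9) = 15·9/gcd(15, 9) = 135/3 = 45, so 45 ∣ n.

Forward direction. If 45 ∣ n, write n = 45q. Since 45 = 3·15, n = 15·(3q), so 15 ∣ n; and since 45 = 5·9, n = 9·(5q), so 9 ∣ n.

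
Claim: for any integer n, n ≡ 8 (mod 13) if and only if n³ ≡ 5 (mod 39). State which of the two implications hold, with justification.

(⟹) This fails: take n = 21. Then 21 ≡ 8 (mod 13), but 21³ = 9261 ≡ 18 (mod 39), not 5.

(⟸) This fails: take n = 11. Then 11³ = 1331 ≡ 5 (mod 39), yet 11 ≡ 11 (mod 13), not 8.

(⇒) fails and (⇐) fails.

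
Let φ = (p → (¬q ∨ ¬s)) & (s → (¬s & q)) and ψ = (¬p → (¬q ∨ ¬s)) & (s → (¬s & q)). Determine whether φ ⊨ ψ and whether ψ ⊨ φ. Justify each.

The biconditional holds.

(⟹) Assume the antecedent. If s is true, the antecedent cannot hold. If s is false, the consequent reduces to true regardless of the other variables. Either way the consequent holds.

(⟸) Assume the antecedent. If s is true, the antecedent cannot hold. If s is false, the consequent reduces to true regardless of the other variables. Either way the consequent holds.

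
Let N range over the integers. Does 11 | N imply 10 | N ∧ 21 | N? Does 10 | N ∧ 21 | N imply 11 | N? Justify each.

[⇒] This fails: take N = 11. Certainly 11 ∣ 11, but 10 ∤ 11.

[⇐] This fails: take N = 210. Both 10 ∣ 210 and 21 ∣ 210, yet 210 is not a multiple of 11 (since 210 = 19·11 + 1), so 11 ∤ 210.

Neither implication holds.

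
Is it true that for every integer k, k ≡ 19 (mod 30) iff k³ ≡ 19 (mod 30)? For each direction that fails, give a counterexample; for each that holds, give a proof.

(⟸) Suppose k³ ≡ 19 (mod 30). The only residue r in {0, …, 29} with r³ ≡ 19 (mod 30) is r = 19, so k ≡ 19 (mod 30).

(⟹) Suppose k ≡ 19 (mod 30). Write k = 30j + 19. Then (30j + 19)³ = 27000j³ + 51300j² + 32490j + 6859 = 30(900j³ + 1710j² + 1083j + 228) + 19, so k³ ≡ 19 (mod 30).

Both directions hold; the statement is true.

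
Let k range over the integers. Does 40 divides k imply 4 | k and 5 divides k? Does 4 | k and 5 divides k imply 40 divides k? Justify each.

Only the forward direction holds.

[⇒] If 40 ∣ k, write k = 40q. Since 40 = 10·4, k = 4·(10q), so 4 ∣ k; and since 40 = 8·5, k = 5·(8q), so 5 ∣ k.

[⇐] This fails: take k = 20. Both 4 ∣ 20 and 5 ∣ 20, yet 20 is not a multiple of 40 (since 20 = 0·40 + 20), so 40 ∤ 20.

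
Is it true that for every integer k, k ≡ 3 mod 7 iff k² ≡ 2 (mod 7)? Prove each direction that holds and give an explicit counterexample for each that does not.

Only the forward direction holds.

(←) This fails: take k = 4. Then 4² = 16 ≡ 2 (mod 7), yet 4 ≡ 4 (mod 7), not 3.

(→) Suppose k ≡ 3 mod 7. Write k = 7j + 3. Then (7j + 3)² = 49j² + 42j + 9 = 7(7j² + 6j + 1) + 2, so k² ≡ 2 (mod 7).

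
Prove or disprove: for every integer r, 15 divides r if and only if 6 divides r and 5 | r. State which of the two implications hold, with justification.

(⇒) This fails: take r = 15. Certainly 15 ∣ 15, but 6 ∤ 15.

(⇐) Suppose 6 ∣ r and 5 ∣ r. Any common multiple of 6 and 5 is a multiple of their lcm; here gcd(6, 5) = 1, so lcm(6, 5) = 6·5 = 30, so 30 ∣ r. Since 15 ∣ 30, it follows that 15 ∣ r.

(⇒) fails; (⇐) holds.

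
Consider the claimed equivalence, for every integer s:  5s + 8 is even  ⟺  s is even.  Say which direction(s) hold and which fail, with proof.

Equivalent; both directions hold.

(⇒) Suppose 5s + 8 is even. Since 5 is odd, 5s and s have the same parity, so 5s + 8 ≡ s + 8 (mod 2). As 8 is even, 5s + 8 is even exactly when s is even. Thus s is even.

(⇐) Conversely, suppose s is even; write s = 2j. Then 5s + 8 = 5·(2j) + 8 = 2·5j + 8, which is even.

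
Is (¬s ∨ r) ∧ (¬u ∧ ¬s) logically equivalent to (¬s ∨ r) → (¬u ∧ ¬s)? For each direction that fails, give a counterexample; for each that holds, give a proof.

Only the forward implication holds.

(⇒) Assume the antecedent. If s is true, the antecedent cannot hold. If s is false, the antecedent forces (s = F, u = F, r = F) or (s = F, u = F, r = T), and (¬s ∨ r) → (¬u ∧ ¬s) holds there. Either way (¬s ∨ r) → (¬u ∧ ¬s) holds.

(⇐) This fails. Under s = T, u = F, r = F, the left side is false but the right side is true.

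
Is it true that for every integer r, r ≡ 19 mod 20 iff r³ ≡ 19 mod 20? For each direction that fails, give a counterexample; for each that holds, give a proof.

[⇒] Suppose r ≡ 19 mod 20. Write r = 20j + 19. Then (20j + 19)³ = 8000j³ + 22800j² + 21660j + 6859 = 20(400j³ + 1140j² + 1083j + 342) + 19, so r³ ≡ 19 (mod 20).

[⇐] Conversely, suppose r³ ≡ 19 (mod 20). The only residue r in {0, …, 19} with r³ ≡ 19 (mod 20) is r = 19, so r ≡ 19 (mod 20).

The biconditional holds.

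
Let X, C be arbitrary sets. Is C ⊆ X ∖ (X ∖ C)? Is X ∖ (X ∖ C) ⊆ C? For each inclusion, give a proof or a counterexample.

Only the reverse inclusion holds.

(⟸) Let x ∈ X ∖ (X ∖ C). Then x ∈ X ∩ C, from which x ∈ C.

(⟹) This inclusion fails. Take X = ∅, C = {1}; then 1 ∈ C but 1 ∉ X ∖ (X ∖ C).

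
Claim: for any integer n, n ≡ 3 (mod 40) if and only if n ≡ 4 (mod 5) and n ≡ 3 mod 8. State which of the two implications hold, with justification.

Both directions fail.

Forward direction. This fails: n = 3 gives 3 ≡ 3 (mod 40) but 3 ≡ 3 (mod 5), so the conjunction on the right does not hold.

Converse. This fails: n = 19 satisfies both congruences on the right (19 ≡ 4 mod 5 and 19 ≡ 3 mod 8) yet 19 ≡ 19 (mod 40), not 3.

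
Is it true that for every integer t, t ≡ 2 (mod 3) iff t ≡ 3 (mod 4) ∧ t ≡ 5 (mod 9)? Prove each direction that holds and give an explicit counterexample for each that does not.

Converse. If t ≡ 3 (mod 4) and t ≡ 5 (mod 9), then by the Chinese remainder theorem t ≡ 23 (mod 36). Since 23 ≡ 2 (mod 3) and 3 ∣ 36, we get t ≡ 2 (mod 3).

Forward direction. This fails: t = 32 gives 32 ≡ 2 (mod 3) but 32 ≡ 0 (mod 4), so the conjunction on the right does not hold.

Not equivalent: only (⇐) holds.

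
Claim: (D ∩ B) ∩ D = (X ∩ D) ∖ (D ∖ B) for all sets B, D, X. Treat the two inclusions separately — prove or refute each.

(⊆) fails; (⊇) holds.

(⊆) This inclusion fails. Take B = {1}, D = {1}, X = ∅; then 1 ∈ (D ∩ B) ∩ D but 1 ∉ (X ∩ D) ∖ (D ∖ B).

(⊇) Let x ∈ (X ∩ D) ∖ (D ∖ B). Then x ∈ B ∩ D ∩ X, from which x ∈ (D ∩ B) ∩ D.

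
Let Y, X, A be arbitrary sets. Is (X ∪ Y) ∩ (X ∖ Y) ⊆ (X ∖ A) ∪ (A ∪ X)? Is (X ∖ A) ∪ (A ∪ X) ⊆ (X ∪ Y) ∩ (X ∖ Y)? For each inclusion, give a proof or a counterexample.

(⊇) This inclusion fails. Take Y = {1}, X = {1}, A = ∅; then 1 ∈ (X ∖ A) ∪ (A ∪ X) but 1 ∉ (X ∪ Y) ∩ (X ∖ Y).

(⊆) Let x ∈ (X ∪ Y) ∩ (X ∖ Y). Then either x ∈ X and x ∉ Y, A; or x ∈ X ∩ A and x ∉ Y. In each case x ∈ (X ∖ A) ∪ (A ∪ X), so (X ∪ Y) ∩ (X ∖ Y) ⊆ (X ∖ A) ∪ (A ∪ X).

The sets are not equal: only the forward inclusion holds.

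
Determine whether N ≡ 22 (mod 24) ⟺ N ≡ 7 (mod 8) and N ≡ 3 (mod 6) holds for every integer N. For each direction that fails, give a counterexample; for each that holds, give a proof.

Neither implication holds.

(⇒) This fails: N = 22 gives 22 ≡ 22 (mod 24) but 22 ≡ 6 (mod 8), so the conjunction on the right does not hold.

(⇐) This fails: N = 15 satisfies both congruences on the right (15 ≡ 7 mod 8 and 15 ≡ 3 mod 6) yet 15 ≡ 15 (mod 24), not 22.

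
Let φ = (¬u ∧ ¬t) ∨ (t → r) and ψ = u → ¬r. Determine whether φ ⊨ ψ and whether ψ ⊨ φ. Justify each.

[⇒] This fails. Under r = T, u = T, t = F, the left side is true but the right side is false.

[⇐] This fails. Under r = F, u = F, t = T, the left side is false but the right side is true.

Both directions fail.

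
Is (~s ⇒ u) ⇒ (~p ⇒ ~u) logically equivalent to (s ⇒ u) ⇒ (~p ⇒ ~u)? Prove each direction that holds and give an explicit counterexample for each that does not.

(⇒) Assume the antecedent. If p is true, (s ⇒ u) ⇒ (~p ⇒ ~u) reduces to true regardless of the other variables. If p is false, the antecedent forces (p = F, s = F, u = F) or (p = F, s = T, u = F), and (s ⇒ u) ⇒ (~p ⇒ ~u) holds there. Either way (s ⇒ u) ⇒ (~p ⇒ ~u) holds.

(⇐) Assume the antecedent. If p is true, (~s ⇒ u) ⇒ (~p ⇒ ~u) reduces to true regardless of the other variables. If p is false, the antecedent forces (p = F, s = F, u = F) or (p = F, s = T, u = F), and (~s ⇒ u) ⇒ (~p ⇒ ~u) holds there. Either way (~s ⇒ u) ⇒ (~p ⇒ ~u) holds.

Both directions hold.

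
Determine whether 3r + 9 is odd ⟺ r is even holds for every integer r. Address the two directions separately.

(⇒) Suppose 3r + 9 is odd. Since 3 is odd, 3r and r have the same parity, so 3r + 9 ≡ r + 9 (mod 2). As 9 is odd, 3r + 9 is odd exactly when r is even. Thus r is even.

(⇐) Conversely, suppose r is even; write r = 2j. Then 3r + 9 = 3·(2j) + 9 = 2·3j + 9, which is odd.

Both directions hold; the statement is true.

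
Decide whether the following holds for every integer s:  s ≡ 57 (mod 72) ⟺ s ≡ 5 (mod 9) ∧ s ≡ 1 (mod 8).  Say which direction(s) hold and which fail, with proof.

(⇒) This fails: s = 57 gives 57 ≡ 57 (mod 72) but 57 ≡ 3 (mod 9), so the conjunction on the right does not hold.

(⇐) This fails: s = 41 satisfies both congruences on the right (41 ≡ 5 mod 9 and 41 ≡ 1 mod 8) yet 41 ≡ 41 (mod 72), not 57.

Both directions fail.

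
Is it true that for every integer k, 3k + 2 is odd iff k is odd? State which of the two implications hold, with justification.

Both implications hold.

[⇒] Suppose 3k + 2 is odd. Since 3 is odd, 3k and k have the same parity, so 3k + 2 ≡ k + 2 (mod 2). As 2 is even, 3k + 2 is odd exactly when k is odd. Thus k is odd.

[⇐] Conversely, suppose k is odd; write k = 2j + 1. Then 3k + 2 = 3·(2j + 1) + 2 = 2·3j + 5, which is odd.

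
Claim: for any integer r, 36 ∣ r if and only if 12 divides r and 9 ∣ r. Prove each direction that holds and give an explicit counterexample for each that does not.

Equivalent; both directions hold.

[⇒] If 36 ∣ r, write r = 36q. Since 36 = 3·12, r = 12·(3q), so 12 ∣ r; and since 36 = 4·9, r = 9·(4q), so 9 ∣ r.

[⇐] Suppose 12 ∣ r and 9 ∣ r. Any common multiple of 12 and 9 is a multiple of their lcm; here lcm(12, 9) = 12·9/gcd(12, 9) = 108/3 = 36, so 36 ∣ r.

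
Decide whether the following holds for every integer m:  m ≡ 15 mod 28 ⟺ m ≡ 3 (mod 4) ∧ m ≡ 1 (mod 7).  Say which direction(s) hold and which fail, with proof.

Equivalent; both directions hold.

(←) If m ≡ 3 (mod 4) and m ≡ 1 (mod 7), then by the Chinese remainder theorem m ≡ 15 (mod 28). This is exactly m ≡ 15 (mod 28).

(→) Suppose m ≡ 15 (mod 28); write m = 28j + 15. Since 4 ∣ 28, reducing mod 4 gives m ≡ 15 ≡ 3 (mod 4); since 7 ∣ 28, reducing mod 7 gives m ≡ 15 ≡ 1 (mod 7).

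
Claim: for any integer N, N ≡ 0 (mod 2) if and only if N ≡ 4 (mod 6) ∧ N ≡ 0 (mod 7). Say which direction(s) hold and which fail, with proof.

(⇐) If N ≡ 4 (mod 6) and N ≡ 0 (mod 7), then by the Chinese remainder theorem N ≡ 28 (mod 42). Since 28 ≡ 0 (mod 2) and 2 ∣ 42, we get N ≡ 0 (mod 2).

(⇒) This fails: N = 0 gives 0 ≡ 0 (mod 2) but 0 ≡ 0 (mod 6), so the conjunction on the right does not hold.

(⇒) fails; (⇐) holds.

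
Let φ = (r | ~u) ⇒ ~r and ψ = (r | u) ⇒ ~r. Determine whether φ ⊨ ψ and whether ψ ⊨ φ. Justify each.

Both directions hold; the statement is true.

(→) Assume the antecedent. If r is true, the antecedent cannot hold. If r is false, (r | u) ⇒ ~r reduces to true regardless of the other variables. Either way (r | u) ⇒ ~r holds.

(←) Assume the antecedent. If r is true, the antecedent cannot hold. If r is false, (r | ~u) ⇒ ~r reduces to true regardless of the other variables. Either way (r | ~u) ⇒ ~r holds.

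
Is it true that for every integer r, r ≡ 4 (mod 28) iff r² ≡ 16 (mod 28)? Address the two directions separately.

[⇒] Suppose r ≡ 4 (mod 28). Write r = 28j + 4. Then (28j + 4)² = 784j² + 224j + 16 = 28(28j² + 8j) + 16, so r² ≡ 16 (mod 28).

[⇐] This fails: take r = 10. Then 10² = 100 ≡ 16 (mod 28), yet 10 ≡ 10 (mod 28), not 4.

(⇒) holds; (⇐) fails.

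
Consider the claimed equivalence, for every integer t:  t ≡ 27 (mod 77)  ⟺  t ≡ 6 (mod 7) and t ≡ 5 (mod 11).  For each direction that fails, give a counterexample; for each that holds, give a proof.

Forward direction. Suppose t ≡ 27 (mod 77); write t = 77j + 27. Since 7 ∣ 77, reducing mod 7 gives t ≡ 27 ≡ 6 (mod 7); since 11 ∣ 77, reducing mod 11 gives t ≡ 27 ≡ 5 (mod 11).

Converse. If t ≡ 6 (mod 7) and t ≡ 5 (mod 11), then by the Chinese remainder theorem t ≡ 27 (mod 77). This is exactly t ≡ 27 (mod 77).

Both directions hold.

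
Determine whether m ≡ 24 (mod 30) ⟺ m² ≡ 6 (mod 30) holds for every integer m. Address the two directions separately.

Forward direction. Suppose m ≡ 24 (mod 30). Write m = 30j + 24. Then (30j + 24)² = 900j² + 1440j + 576 = 30(30j² + 48j + 19) + 6, so m² ≡ 6 (mod 30).

Converse. This fails: take m = 6. Then 6² = 36 ≡ 6 (mod 30), yet 6 ≡ 6 (mod 30), not 24.

The forward direction holds; the converse fails.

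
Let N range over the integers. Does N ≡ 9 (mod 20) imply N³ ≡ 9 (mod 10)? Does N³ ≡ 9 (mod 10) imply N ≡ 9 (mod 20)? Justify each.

Not equivalent: only (⇒) holds.

(→) Suppose N ≡ 9 (mod 20). Then N³ ≡ 9³ = 729 (mod 20), and since 10 ∣ 20, also N³ ≡ 9 (mod 10).

(←) This fails: take N = 19. Then 19³ = 6859 ≡ 9 (mod 10), yet 19 ≡ 19 (mod 20), not 9.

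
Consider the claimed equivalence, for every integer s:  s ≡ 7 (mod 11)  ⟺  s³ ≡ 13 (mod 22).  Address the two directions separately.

(⇐) The residues r modulo 22 with r³ ≡ 13 (mod 22) are exactly {7}, and each is ≡ 7 (mod 11).

(⇒) This fails: take s = 18. Then 18 ≡ 7 (mod 11), but 18³ = 5832 ≡ 2 (mod 22), not 13.

(⇒) fails; (⇐) holds.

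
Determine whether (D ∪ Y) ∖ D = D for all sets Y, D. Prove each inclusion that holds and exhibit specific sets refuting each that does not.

Forward inclusion. This inclusion fails. Take Y = {1}, D = ∅; then 1 ∈ (D ∪ Y) ∖ D but 1 ∉ D.

Reverse inclusion. This inclusion fails. Take Y = ∅, D = {1}; then 1 ∈ D but 1 ∉ (D ∪ Y) ∖ D.

Both inclusions fail.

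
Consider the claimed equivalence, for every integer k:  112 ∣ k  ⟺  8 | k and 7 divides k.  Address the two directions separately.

Only the forward direction holds.

Forward direction. If 112 ∣ k, write k = 112q. Since 112 = 14·8, k = 8·(14q), so 8 ∣ k; and since 112 = 16·7, k = 7·(16q), so 7 ∣ k.

Converse. This fails: take k = 56. Both 8 ∣ 56 and 7 ∣ 56, yet 56 is not a multiple of 112 (since 56 = 0·112 + 56), so 112 ∤ 56.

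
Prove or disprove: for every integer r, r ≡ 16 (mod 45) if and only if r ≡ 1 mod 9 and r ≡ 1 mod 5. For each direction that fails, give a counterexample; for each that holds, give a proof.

(⇒) fails and (⇐) fails.

(⇒) This fails: r = 16 gives 16 ≡ 16 (mod 45) but 16 ≡ 7 (mod 9), so the conjunction on the right does not hold.

(⇐) This fails: r = 1 satisfies both congruences on the right (1 ≡ 1 mod 9 and 1 ≡ 1 mod 5) yet 1 ≡ 1 (mod 45), not 16.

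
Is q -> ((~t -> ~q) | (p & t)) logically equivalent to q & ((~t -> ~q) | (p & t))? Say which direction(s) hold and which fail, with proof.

The forward direction fails; the converse holds.

(←) Assume the antecedent. If p is true, the antecedent forces (p = T, t = T, q = T), and q -> ((~t -> ~q) | (p & t)) holds there. If p is false, the antecedent forces (p = F, t = T, q = T), and q -> ((~t -> ~q) | (p & t)) holds there. Either way q -> ((~t -> ~q) | (p & t)) holds.

(→) This fails. Under p = F, t = F, q = F, the left side is true but the right side is false.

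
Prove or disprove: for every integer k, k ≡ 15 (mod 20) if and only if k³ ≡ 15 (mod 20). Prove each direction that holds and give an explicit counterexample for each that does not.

(⇒) Suppose k ≡ 15 (mod 20). Write k = 20j + 15. Then (20j + 15)³ = 8000j³ + 18000j² + 13500j + 3375 = 20(400j³ + 900j² + 675j + 168) + 15, so k³ ≡ 15 (mod 20).

(⇐) Conversely, suppose k³ ≡ 15 (mod 20). The only residue r in {0, …, 19} with r³ ≡ 15 (mod 20) is r = 15, so k ≡ 15 (mod 20).

Both implications hold.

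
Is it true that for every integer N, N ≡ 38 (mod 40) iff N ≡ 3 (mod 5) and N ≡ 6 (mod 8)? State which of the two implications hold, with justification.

Equivalent; both directions hold.

(→) Suppose N ≡ 38 (mod 40); write N = 40j + 38. Since 5 ∣ 40, reducing mod 5 gives N ≡ 38 ≡ 3 (mod 5); since 8 ∣ 40, reducing mod 8 gives N ≡ 38 ≡ 6 (mod 8).

(←) Conversely, if N ≡ 3 (mod 5) and N ≡ 6 (mod 8), then by the Chinese remainder theorem N ≡ 38 (mod 40). This is exactly N ≡ 38 (mod 40).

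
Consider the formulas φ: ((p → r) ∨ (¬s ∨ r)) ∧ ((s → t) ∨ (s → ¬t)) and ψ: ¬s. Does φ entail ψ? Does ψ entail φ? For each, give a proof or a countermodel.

(⇒) fails; (⇐) holds.

(→) This fails. Under t = F, s = T, r = F, p = F, the left side is true but the right side is false.

(←) Assume the antecedent. If s is true, the antecedent cannot hold. If s is false, the consequent reduces to true regardless of the other variables. Either way the consequent holds.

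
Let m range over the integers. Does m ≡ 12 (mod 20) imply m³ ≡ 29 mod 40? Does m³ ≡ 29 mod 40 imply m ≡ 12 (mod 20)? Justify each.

(⇒) This fails: take m = 12. Then 12 ≡ 12 (mod 20), but 12³ = 1728 ≡ 8 (mod 40), not 29.

(⇐) This fails: take m = 29. Then 29³ = 24389 ≡ 29 (mod 40), yet 29 ≡ 9 (mod 20), not 12.

Both directions fail.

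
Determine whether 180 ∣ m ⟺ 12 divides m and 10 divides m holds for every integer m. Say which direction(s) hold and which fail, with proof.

(⇒) holds; (⇐) fails.

[⇒] If 180 ∣ m, write m = 180q. Since 180 = 15·12, m = 12·(15q), so 12 ∣ m; and since 180 = 18·10, m = 10·(18q), so 10 ∣ m.

[⇐] This fails: take m = 60. Both 12 ∣ 60 and 10 ∣ 60, yet 60 is not a multiple of 180 (since 60 = 0·180 + 60), so 180 ∤ 60.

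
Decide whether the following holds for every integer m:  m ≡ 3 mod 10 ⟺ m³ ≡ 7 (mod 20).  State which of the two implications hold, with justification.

Forward direction. This fails: take m = 13. Then 13 ≡ 3 (mod 10), but 13³ = 2197 ≡ 17 (mod 20), not 7.

Converse. The residues r modulo 20 with r³ ≡ 7 (mod 20) are exactly {3}, and each is ≡ 3 (mod 10).

(⇒) fails; (⇐) holds.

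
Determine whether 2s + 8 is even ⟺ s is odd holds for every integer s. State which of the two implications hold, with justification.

Only the converse holds.

(⟸) Suppose s is odd. Since 2 is even, 2s is even for every s, so 2s + 8 has the same parity as 8, which is even. Hence 2s + 8 is even.

(⟹) This fails: take s = 4. Then 2s + 8 = 16, which is even, yet s = 4 is even, not odd.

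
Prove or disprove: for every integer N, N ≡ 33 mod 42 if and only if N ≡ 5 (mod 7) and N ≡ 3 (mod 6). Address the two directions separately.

[⇒] Suppose N ≡ 33 (mod 42); write N = 42j + 33. Since 7 ∣ 42, reducing mod 7 gives N ≡ 33 ≡ 5 (mod 7); since 6 ∣ 42, reducing mod 6 gives N ≡ 33 ≡ 3 (mod 6).

[⇐] Conversely, if N ≡ 5 (mod 7) and N ≡ 3 (mod 6), then by the Chinese remainder theorem N ≡ 33 (mod 42). This is exactly N ≡ 33 (mod 42).

The biconditional holds.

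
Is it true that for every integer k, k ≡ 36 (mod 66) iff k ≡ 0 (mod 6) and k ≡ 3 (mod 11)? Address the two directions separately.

(→) Suppose k ≡ 36 (mod 66); write k = 66j + 36. Since 6 ∣ 66, reducing mod 6 gives k ≡ 36 ≡ 0 (mod 6); since 11 ∣ 66, reducing mod 11 gives k ≡ 36 ≡ 3 (mod 11).

(←) Conversely, if k ≡ 0 (mod 6) and k ≡ 3 (mod 11), then by the Chinese remainder theorem k ≡ 36 (mod 66). This is exactly k ≡ 36 (mod 66).

Equivalent; both directions hold.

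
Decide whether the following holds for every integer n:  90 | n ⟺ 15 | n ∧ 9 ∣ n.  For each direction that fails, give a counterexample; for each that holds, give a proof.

(⇒) holds; (⇐) fails.

(⇒) If 90 ∣ n, write n = 90q. Since 90 = 6·15, n = 15·(6q), so 15 ∣ n; and since 90 = 10·9, n = 9·(10q), so 9 ∣ n.

(⇐) This fails: take n = 45. Both 15 ∣ 45 and 9 ∣ 45, yet 45 is not a multiple of 90 (since 45 = 0·90 + 45), so 90 ∤ 45.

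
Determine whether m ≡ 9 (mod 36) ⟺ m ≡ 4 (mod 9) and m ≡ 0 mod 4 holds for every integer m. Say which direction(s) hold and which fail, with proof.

(⇒) fails and (⇐) fails.

[⇒] This fails: m = 9 gives 9 ≡ 9 (mod 36) but 9 ≡ 0 (mod 9), so the conjunction on the right does not hold.

[⇐] This fails: m = 4 satisfies both congruences on the right (4 ≡ 4 mod 9 and 4 ≡ 0 mod 4) yet 4 ≡ 4 (mod 36), not 9.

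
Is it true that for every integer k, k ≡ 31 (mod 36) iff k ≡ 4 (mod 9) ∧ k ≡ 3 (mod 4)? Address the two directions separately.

(←) If k ≡ 4 (mod 9) and k ≡ 3 (mod 4), then by the Chinese remainder theorem k ≡ 31 (mod 36). This is exactly k ≡ 31 (mod 36).

(→) Suppose k ≡ 31 (mod 36); write k = 36j + 31. Since 9 ∣ 36, reducing mod 9 gives k ≡ 31 ≡ 4 (mod 9); since 4 ∣ 36, reducing mod 4 gives k ≡ 31 ≡ 3 (mod 4).

Both directions hold; the statement is true.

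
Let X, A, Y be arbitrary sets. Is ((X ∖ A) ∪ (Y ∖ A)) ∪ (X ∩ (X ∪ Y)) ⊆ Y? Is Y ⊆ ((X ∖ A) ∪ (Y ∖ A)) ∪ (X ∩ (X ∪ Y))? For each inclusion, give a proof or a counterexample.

(⊆) fails and (⊇) fails.

(⊆) This inclusion fails. Take X = {1}, A = ∅, Y = ∅; then 1 ∈ ((X ∖ A) ∪ (Y ∖ A)) ∪ (X ∩ (X ∪ Y)) but 1 ∉ Y.

(⊇) This inclusion fails. Take X = ∅, A = {1}, Y = {1}; then 1 ∈ Y but 1 ∉ ((X ∖ A) ∪ (Y ∖ A)) ∪ (X ∩ (X ∪ Y)).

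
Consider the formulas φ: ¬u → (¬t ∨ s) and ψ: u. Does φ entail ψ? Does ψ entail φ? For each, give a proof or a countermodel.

Only the reverse direction holds.

(⇒) This fails. Under s = F, u = F, t = F, the left side is true but the right side is false.

(⇐) Assume the antecedent. If s is true, ¬u → (¬t ∨ s) reduces to true regardless of the other variables. If s is false, the antecedent forces (s = F, u = T, t = F) or (s = F, u = T, t = T), and ¬u → (¬t ∨ s) holds there. Either way ¬u → (¬t ∨ s) holds.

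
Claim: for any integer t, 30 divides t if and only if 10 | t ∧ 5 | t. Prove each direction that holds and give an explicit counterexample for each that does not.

(⇒) If 30 ∣ t, write t = 30q. Since 30 = 3·10, t = 10·(3q), so 10 ∣ t; and since 30 = 6·5, t = 5·(6q), so 5 ∣ t.

(⇐) This fails: take t = 10. Both 10 ∣ 10 and 5 ∣ 10, yet 10 is not a multiple of 30 (since 10 = 0·30 + 10), so 30 ∤ 10.

(⇒) holds; (⇐) fails.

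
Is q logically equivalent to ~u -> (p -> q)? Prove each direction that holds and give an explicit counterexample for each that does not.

[⇒] Assume the antecedent. If u is true, ~u -> (p -> q) reduces to true regardless of the other variables. If u is false, the antecedent forces (u = F, q = T, p = F) or (u = F, q = T, p = T), and ~u -> (p -> q) holds there. Either way ~u -> (p -> q) holds.

[⇐] This fails. Under u = F, q = F, p = F, the left side is false but the right side is true.

The forward direction holds; the converse fails.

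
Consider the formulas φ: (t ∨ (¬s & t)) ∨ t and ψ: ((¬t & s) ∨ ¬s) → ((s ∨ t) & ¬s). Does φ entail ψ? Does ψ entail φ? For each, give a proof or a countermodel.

(⇐) Assume the antecedent. If t is true, (t ∨ (¬s & t)) ∨ t reduces to true regardless of the other variables. If t is false, the antecedent cannot hold. Either way (t ∨ (¬s & t)) ∨ t holds.

(⇒) Assume the antecedent. If t is true, the consequent reduces to true regardless of the other variables. If t is false, the antecedent cannot hold. Either way the consequent holds.

Both directions hold; the statement is true.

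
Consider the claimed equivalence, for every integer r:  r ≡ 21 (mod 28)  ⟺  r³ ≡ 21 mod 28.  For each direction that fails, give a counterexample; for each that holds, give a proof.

(→) Suppose r ≡ 21 (mod 28). Write r = 28j + 21. Then (28j + 21)³ = 21952j³ + 49392j² + 37044j + 9261 = 28(784j³ + 1764j² + 1323j + 330) + 21, so r³ ≡ 21 (mod 28).

(←) Conversely, suppose r³ ≡ 21 (mod 28). The only residue r in {0, …, 27} with r³ ≡ 21 (mod 28) is r = 21, so r ≡ 21 (mod 28).

Both directions hold; the statement is true.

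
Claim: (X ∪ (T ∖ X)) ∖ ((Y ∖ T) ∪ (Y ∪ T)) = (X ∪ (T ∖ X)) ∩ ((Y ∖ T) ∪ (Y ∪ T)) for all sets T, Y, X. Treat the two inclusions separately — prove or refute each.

Forward inclusion. This inclusion fails. Take T = ∅, Y = ∅, X = {1}; then 1 ∈ (X ∪ (T ∖ X)) ∖ ((Y ∖ T) ∪ (Y ∪ T)) but 1 ∉ (X ∪ (T ∖ X)) ∩ ((Y ∖ T) ∪ (Y ∪ T)).

Reverse inclusion. This inclusion fails. Take T = {1}, Y = ∅, X = ∅; then 1 ∈ (X ∪ (T ∖ X)) ∩ ((Y ∖ T) ∪ (Y ∪ T)) but 1 ∉ (X ∪ (T ∖ X)) ∖ ((Y ∖ T) ∪ (Y ∪ T)).

Both inclusions fail.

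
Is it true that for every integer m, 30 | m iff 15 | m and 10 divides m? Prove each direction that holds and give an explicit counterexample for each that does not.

[⇒] If 30 ∣ m, write m = 30q. Since 30 = 2·15, m = 15·(2q), so 15 ∣ m; and since 30 = 3·10, m = 10·(3q), so 10 ∣ m.

[⇐] Suppose 15 ∣ m and 10 ∣ m. Any common multiple of 15 and 10 is a multiple of their lcm; here lcm(15, 10) = 15·10/gcd(15, 10) = 150/5 = 30, so 30 ∣ m.

Both directions hold; the statement is true.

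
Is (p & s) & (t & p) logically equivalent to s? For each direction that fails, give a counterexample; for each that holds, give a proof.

(→) Assume the antecedent. If p is true, the antecedent forces (p = T, t = T, s = T), and s holds there. If p is false, the antecedent cannot hold. Either way s holds.

(←) This fails. Under p = F, t = F, s = T, the left side is false but the right side is true.

The forward direction holds; the converse fails.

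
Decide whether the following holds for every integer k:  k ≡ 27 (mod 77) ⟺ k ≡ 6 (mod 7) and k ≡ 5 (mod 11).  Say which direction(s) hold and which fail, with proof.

(→) Suppose k ≡ 27 (mod 77); write k = 77j + 27. Since 7 ∣ 77, reducing mod 7 gives k ≡ 27 ≡ 6 (mod 7); since 11 ∣ 77, reducing mod 11 gives k ≡ 27 ≡ 5 (mod 11).

(←) Conversely, if k ≡ 6 (mod 7) and k ≡ 5 (mod 11), then by the Chinese remainder theorem k ≡ 27 (mod 77). This is exactly k ≡ 27 (mod 77).

The biconditional holds.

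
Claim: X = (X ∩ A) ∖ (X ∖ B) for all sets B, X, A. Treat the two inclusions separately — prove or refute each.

(⟹) This inclusion fails. Take B = ∅, X = {1}, A = ∅; then 1 ∈ X but 1 ∉ (X ∩ A) ∖ (X ∖ B).

(⟸) Let x ∈ (X ∩ A) ∖ (X ∖ B). Then x ∈ B ∩ X ∩ A, from which x ∈ X.

(⊆) fails; (⊇) holds.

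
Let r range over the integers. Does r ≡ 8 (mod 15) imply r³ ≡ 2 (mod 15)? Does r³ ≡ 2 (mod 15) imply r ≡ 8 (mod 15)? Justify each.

Both directions hold.

[⇒] Suppose r ≡ 8 (mod 15). Write r = 15j + 8. Then (15j + 8)³ = 3375j³ + 5400j² + 2880j + 512 = 15(225j³ + 360j² + 192j + 34) + 2, so r³ ≡ 2 (mod 15).

[⇐] Conversely, suppose r³ ≡ 2 (mod 15). The only residue r in {0, …, 14} with r³ ≡ 2 (mod 15) is r = 8, so r ≡ 8 (mod 15).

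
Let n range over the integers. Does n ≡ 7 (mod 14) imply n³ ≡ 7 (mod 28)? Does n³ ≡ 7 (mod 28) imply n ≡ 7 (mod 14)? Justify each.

Only the reverse direction holds.

[⇒] This fails: take n = 21. Then 21 ≡ 7 (mod 14), but 21³ = 9261 ≡ 21 (mod 28), not 7.

[⇐] Conversely, the residues r modulo 28 with r³ ≡ 7 (mod 28) are exactly {7}, and each is ≡ 7 (mod 14).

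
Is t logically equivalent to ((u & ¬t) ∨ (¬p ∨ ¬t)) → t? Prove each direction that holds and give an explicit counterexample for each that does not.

(⟹) Assume the antecedent. If t is true, ((u & ¬t) ∨ (¬p ∨ ¬t)) → t reduces to true regardless of the other variables. If t is false, the antecedent cannot hold. Either way ((u & ¬t) ∨ (¬p ∨ ¬t)) → t holds.

(⟸) Assume the antecedent. If t is true, t reduces to true regardless of the other variables. If t is false, the antecedent cannot hold. Either way t holds.

Both directions hold; the statement is true.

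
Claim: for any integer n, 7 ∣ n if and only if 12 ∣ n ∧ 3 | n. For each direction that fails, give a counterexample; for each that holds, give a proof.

(⇒) fails and (⇐) fails.

(→) This fails: take n = 7. Certainly 7 ∣ 7, but 12 ∤ 7.

(←) This fails: take n = 12. Both 12 ∣ 12 and 3 ∣ 12, yet 12 is not a multiple of 7 (since 12 = 1·7 + 5), so 7 ∤ 12.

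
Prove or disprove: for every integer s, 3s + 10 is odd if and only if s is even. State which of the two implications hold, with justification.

(⟹) This fails: s = 1 gives 3s + 10 = 13, which is odd, but 1 is odd, not even.

(⟸) This also fails: s = 4 is even, but 3s + 10 = 22 is even, not odd.

Neither implication holds.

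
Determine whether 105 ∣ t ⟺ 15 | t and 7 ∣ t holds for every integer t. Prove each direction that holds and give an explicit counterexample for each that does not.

(⇒) If 105 ∣ t, write t = 105q. Since 105 = 7·15, t = 15·(7q), so 15 ∣ t; and since 105 = 15·7, t = 7·(15q), so 7 ∣ t.

(⇐) Suppose 15 ∣ t and 7 ∣ t. Any common multiple of 15 and 7 is a multiple of their lcm; here gcd(15, 7) = 1, so lcm(15, 7) = 15·7 = 105, so 105 ∣ t.

Both directions hold.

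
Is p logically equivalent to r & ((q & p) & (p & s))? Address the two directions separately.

[⇒] This fails. Under q = F, r = F, s = F, p = T, the left side is true but the right side is false.

[⇐] Assume the antecedent. If q is true, the antecedent forces (q = T, r = T, s = T, p = T), and p holds there. If q is false, the antecedent cannot hold. Either way p holds.

Only the converse holds.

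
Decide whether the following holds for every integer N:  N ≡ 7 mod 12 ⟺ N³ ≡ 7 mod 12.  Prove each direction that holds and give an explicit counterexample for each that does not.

Both directions hold.

(⟸) For the converse, argue contrapositively. If N ≢ 7 (mod 12), then N is congruent to one of 0, 1, 2, 3, 4, 5, 6, 8, 9, 10, 11 modulo 12, and these give N³ ≡ 0, 1, 8, 3, 4, 5, 0, 8, 9, 4, 11 respectively — never 7.

(⟹) Suppose N ≡ 7 mod 12. Write N = 12j + 7. Then (12j + 7)³ = 1728j³ + 3024j² + 1764j + 343 = 12(144j³ + 252j² + 147j + 28) + 7, so N³ ≡ 7 (mod 12).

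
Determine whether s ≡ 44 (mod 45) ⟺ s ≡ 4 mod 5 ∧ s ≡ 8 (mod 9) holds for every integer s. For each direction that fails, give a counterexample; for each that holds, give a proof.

(→) Suppose s ≡ 44 (mod 45); write s = 45j + 44. Since 5 ∣ 45, reducing mod 5 gives s ≡ 44 ≡ 4 (mod 5); since 9 ∣ 45, reducing mod 9 gives s ≡ 44 ≡ 8 (mod 9).

(←) Conversely, if s ≡ 4 (mod 5) and s ≡ 8 (mod 9), then by the Chinese remainder theorem s ≡ 44 (mod 45). This is exactly s ≡ 44 (mod 45).

Equivalent; both directions hold.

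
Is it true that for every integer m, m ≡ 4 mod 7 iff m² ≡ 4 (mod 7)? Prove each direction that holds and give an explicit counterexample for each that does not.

Neither direction holds.

(⇒) This fails: take m = 4. Then 4 ≡ 4 (mod 7), but 4² = 16 ≡ 2 (mod 7), not 4.

(⇐) This fails: take m = 2. Then 2² = 4 ≡ 4 (mod 7), yet 2 ≡ 2 (mod 7), not 4.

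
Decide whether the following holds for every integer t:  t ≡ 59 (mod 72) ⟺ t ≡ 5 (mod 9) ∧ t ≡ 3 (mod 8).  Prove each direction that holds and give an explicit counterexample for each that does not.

Equivalent; both directions hold.

Forward direction. Suppose t ≡ 59 (mod 72); write t = 72j + 59. Since 9 ∣ 72, reducing mod 9 gives t ≡ 59 ≡ 5 (mod 9); since 8 ∣ 72, reducing mod 8 gives t ≡ 59 ≡ 3 (mod 8).

Converse. If t ≡ 5 (mod 9) and t ≡ 3 (mod 8), then by the Chinese remainder theorem t ≡ 59 (mod 72). This is exactly t ≡ 59 (mod 72).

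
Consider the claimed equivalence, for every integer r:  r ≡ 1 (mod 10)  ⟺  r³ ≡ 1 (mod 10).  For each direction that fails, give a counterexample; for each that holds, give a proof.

(⟸) Suppose r³ ≡ 1 (mod 10). The only residue r in {0, …, 9} with r³ ≡ 1 (mod 10) is r = 1, so r ≡ 1 (mod 10).

(⟹) Suppose r ≡ 1 (mod 10). Write r = 10j + 1. Then (10j + 1)³ = 1000j³ + 300j² + 30j + 1 = 10(100j³ + 30j² + 3j) + 1, so r³ ≡ 1 (mod 10).

Both directions hold.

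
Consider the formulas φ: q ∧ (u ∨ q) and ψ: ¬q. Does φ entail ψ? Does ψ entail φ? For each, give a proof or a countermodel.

(→) This fails. Under u = F, q = T, the left side is true but the right side is false.

(←) This fails. Under u = F, q = F, the left side is false but the right side is true.

(⇒) fails and (⇐) fails.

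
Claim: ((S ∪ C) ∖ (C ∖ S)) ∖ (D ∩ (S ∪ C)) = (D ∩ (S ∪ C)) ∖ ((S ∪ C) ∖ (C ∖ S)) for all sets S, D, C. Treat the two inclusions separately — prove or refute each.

(⊆) fails and (⊇) fails.

(⊆) This inclusion fails. Take S = {1}, D = ∅, C = ∅; then 1 ∈ ((S ∪ C) ∖ (C ∖ S)) ∖ (D ∩ (S ∪ C)) but 1 ∉ (D ∩ (S ∪ C)) ∖ ((S ∪ C) ∖ (C ∖ S)).

(⊇) This inclusion fails. Take S = ∅, D = {1}, C = {1}; then 1 ∈ (D ∩ (S ∪ C)) ∖ ((S ∪ C) ∖ (C ∖ S)) but 1 ∉ ((S ∪ C) ∖ (C ∖ S)) ∖ (D ∩ (S ∪ C)).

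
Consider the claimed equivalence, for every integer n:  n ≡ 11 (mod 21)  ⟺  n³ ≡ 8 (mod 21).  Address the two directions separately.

The forward direction holds; the converse fails.

(⟹) Suppose n ≡ 11 (mod 21). Write n = 21j + 11. Then (21j + 11)³ = 9261j³ + 14553j² + 7623j + 1331 = 21(441j³ + 693j² + 363j + 63) + 8, so n³ ≡ 8 (mod 21).

(⟸) This fails: take n = 2. Then 2³ = 8 ≡ 8 (mod 21), yet 2 ≡ 2 (mod 21), not 11.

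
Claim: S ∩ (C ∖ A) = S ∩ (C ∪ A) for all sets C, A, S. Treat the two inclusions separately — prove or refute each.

(⊆) holds; (⊇) fails.

(⟹) Let x ∈ S ∩ (C ∖ A). Then x ∈ C ∩ S and x ∉ A, from which x ∈ S ∩ (C ∪ A).

(⟸) This inclusion fails. Take C = ∅, A = {1}, S = {1}; then 1 ∈ S ∩ (C ∪ A) but 1 ∉ S ∩ (C ∖ A).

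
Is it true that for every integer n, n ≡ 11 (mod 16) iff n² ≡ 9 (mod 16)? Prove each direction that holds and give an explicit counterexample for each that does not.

(⇒) holds; (⇐) fails.

[⇒] Suppose n ≡ 11 (mod 16). Write n = 16j + 11. Then (16j + 11)² = 256j² + 352j + 121 = 16(16j² + 22j + 7) + 9, so n² ≡ 9 (mod 16).

[⇐] This fails: take n = 3. Then 3² = 9 ≡ 9 (mod 16), yet 3 ≡ 3 (mod 16), not 11.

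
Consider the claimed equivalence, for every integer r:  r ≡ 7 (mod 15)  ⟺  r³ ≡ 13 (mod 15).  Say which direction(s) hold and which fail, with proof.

[⇒] Suppose r ≡ 7 (mod 15). Write r = 15j + 7. Then (15j + 7)³ = 3375j³ + 4725j² + 2205j + 343 = 15(225j³ + 315j² + 147j + 22) + 13, so r³ ≡ 13 (mod 15).

[⇐] Conversely, suppose r³ ≡ 13 (mod 15). The only residue r in {0, …, 14} with r³ ≡ 13 (mod 15) is r = 7, so r ≡ 7 (mod 15).

Both directions hold; the statement is true.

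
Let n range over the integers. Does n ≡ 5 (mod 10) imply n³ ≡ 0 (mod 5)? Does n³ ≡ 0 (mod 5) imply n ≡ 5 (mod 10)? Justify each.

(⇒) holds; (⇐) fails.

(⟹) Suppose n ≡ 5 (mod 10). Then n³ ≡ 5³ = 125 (mod 10), and since 5 ∣ 10, also n³ ≡ 0 (mod 5).

(⟸) This fails: take n = 0. Then 0³ = 0 ≡ 0 (mod 5), yet 0 ≡ 0 (mod 10), not 5.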